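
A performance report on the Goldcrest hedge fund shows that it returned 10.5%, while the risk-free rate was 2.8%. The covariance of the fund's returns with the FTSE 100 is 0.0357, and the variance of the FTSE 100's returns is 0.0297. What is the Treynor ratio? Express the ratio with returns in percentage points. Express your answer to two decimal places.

6.41

β = Cov / Var = 0.0357 / 0.0297 = 1.2020
Treynor = (Rp − Rf) / β = (10.5% − 2.8%) / 1.2020 = 7.70 / 1.2020 = 6.4060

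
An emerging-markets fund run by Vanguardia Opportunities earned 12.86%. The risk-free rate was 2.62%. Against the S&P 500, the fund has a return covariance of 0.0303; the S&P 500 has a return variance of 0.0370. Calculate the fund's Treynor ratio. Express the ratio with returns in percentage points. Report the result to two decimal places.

β = Cov / Var = 0.0303 / 0.0370 = 0.8189
Treynor = (Rp − Rf) / β = (12.86% − 2.62%) / 0.8189 = 10.24 / 0.8189 = 12.5046

12.50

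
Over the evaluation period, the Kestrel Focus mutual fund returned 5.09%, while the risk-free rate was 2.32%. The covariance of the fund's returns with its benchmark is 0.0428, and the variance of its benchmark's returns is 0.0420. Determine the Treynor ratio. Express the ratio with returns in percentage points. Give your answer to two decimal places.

β = Cov / Var = 0.0428 / 0.0420 = 1.0190
Treynor = (Rp − Rf) / β = (5.09% − 2.32%) / 1.0190 = 2.77 / 1.0190 = 2.7184

2.72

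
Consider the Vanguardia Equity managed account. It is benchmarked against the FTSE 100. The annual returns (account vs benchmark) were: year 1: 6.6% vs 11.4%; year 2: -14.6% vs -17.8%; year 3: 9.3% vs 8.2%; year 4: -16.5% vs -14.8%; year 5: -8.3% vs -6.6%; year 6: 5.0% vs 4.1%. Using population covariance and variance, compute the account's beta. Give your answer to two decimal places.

0.91

r̄p = -3.0833%,  r̄m = -2.5833%
Cov = Σ(rp − r̄p)(rm − r̄m) / 6 = 113.8447
Var(rm) = Σ(rm − r̄m)² / 6 = 125.5681
β = Cov / Var = 113.8447 / 125.5681 = 0.9066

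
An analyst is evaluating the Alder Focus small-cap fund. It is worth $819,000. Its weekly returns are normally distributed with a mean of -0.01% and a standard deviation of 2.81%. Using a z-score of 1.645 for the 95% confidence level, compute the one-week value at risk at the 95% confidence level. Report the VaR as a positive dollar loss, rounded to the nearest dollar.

$37,940

Return at the 95% tail: μ − z·σ = -0.01% − 1.645 × 2.81% = -0.01 − 4.62245 = -4.63245%
VaR = −(-4.63245%) × $819,000 = 4.63245% × $819,000 = $37,940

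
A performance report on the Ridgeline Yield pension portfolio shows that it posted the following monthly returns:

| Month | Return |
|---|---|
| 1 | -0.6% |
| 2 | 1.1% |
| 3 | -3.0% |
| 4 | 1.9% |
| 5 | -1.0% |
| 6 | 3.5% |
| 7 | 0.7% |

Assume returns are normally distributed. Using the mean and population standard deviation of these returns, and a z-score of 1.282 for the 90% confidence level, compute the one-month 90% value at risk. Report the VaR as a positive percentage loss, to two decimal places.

2.14

r̄ = (-0.6 + 1.1 − 3 + 1.9 − 1 + 3.5 + 0.7) / 7 = 0.3714%
Σ(r − r̄)² = 26.9543; population σ = √(26.9543/7) = 1.9623%
VaR = −(r̄ − z·σ) = −(0.3714 − 1.282 × 1.9623) = −(-2.1443) = 2.1443%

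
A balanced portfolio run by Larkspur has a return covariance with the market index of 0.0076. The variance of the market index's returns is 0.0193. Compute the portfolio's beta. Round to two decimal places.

0.39

β = Cov(Rp, Rm) / Var(Rm) = 0.0076 / 0.0193 = 0.3938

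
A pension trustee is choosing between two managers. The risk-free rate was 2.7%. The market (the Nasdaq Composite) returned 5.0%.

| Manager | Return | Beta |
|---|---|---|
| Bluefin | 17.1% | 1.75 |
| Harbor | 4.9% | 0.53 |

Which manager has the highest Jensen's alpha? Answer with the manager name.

Bluefin

Bluefin: α = 17.1% − [2.7% + 1.75 × (5.0% − 2.7%)] = 10.375
Harbor: α = 4.9% − [2.7% + 0.53 × (5.0% − 2.7%)] = 0.981
Highest: Bluefin (10.375).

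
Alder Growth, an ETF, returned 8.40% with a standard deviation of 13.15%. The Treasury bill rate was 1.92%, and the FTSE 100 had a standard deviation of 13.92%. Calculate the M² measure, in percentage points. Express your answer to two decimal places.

8.78

Sharpe = (Rp − Rf) / σp = (8.40% − 1.92%) / 13.15% = 0.4928
M² = Rf + Sharpe × σm = 1.92% + 0.4928 × 13.92% = 8.7798%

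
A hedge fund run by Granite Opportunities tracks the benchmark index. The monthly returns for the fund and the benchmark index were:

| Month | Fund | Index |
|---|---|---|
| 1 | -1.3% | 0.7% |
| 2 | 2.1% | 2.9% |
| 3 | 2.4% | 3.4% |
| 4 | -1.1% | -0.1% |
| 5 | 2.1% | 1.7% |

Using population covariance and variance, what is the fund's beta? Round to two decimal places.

1.14

r̄p = 0.8400%,  r̄m = 1.7200%
Cov = Σ(rp − r̄p)(rm − r̄m) / 5 = 1.9592
Var(rm) = Σ(rm − r̄m)² / 5 = 1.7136
β = Cov / Var = 1.9592 / 1.7136 = 1.1433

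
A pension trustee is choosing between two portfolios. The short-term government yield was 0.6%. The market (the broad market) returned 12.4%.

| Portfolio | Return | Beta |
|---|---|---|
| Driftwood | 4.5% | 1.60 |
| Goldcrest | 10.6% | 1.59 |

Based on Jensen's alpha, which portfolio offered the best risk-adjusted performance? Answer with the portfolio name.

Driftwood: α = 4.5% − [0.6% + 1.60 × (12.4% − 0.6%)] = -14.980
Goldcrest: α = 10.6% − [0.6% + 1.59 × (12.4% − 0.6%)] = -8.762
Highest: Goldcrest (-8.762).

Goldcrest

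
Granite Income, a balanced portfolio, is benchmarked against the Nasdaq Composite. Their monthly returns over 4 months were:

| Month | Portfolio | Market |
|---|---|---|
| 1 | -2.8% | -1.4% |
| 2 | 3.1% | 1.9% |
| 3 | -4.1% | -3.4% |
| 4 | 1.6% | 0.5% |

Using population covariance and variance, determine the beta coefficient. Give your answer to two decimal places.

1.46

r̄p = -0.5500%,  r̄m = -0.6000%
Cov = Σ(rp − r̄p)(rm − r̄m) / 4 = 5.8075
Var(rm) = Σ(rm − r̄m)² / 4 = 3.9850
β = Cov / Var = 5.8075 / 3.9850 = 1.4573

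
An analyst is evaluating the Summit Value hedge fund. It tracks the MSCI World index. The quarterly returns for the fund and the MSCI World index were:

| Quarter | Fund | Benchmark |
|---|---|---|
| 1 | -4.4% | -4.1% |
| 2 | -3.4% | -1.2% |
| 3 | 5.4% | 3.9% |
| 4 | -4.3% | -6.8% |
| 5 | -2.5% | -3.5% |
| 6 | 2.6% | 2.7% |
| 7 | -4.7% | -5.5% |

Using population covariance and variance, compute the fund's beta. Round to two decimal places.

0.91

r̄p = -1.6143%,  r̄m = -2.0714%
Cov = Σ(rp − r̄p)(rm − r̄m) / 7 = 12.9476
Var(rm) = Σ(rm − r̄m)² / 7 = 14.2078
β = Cov / Var = 12.9476 / 14.2078 = 0.9113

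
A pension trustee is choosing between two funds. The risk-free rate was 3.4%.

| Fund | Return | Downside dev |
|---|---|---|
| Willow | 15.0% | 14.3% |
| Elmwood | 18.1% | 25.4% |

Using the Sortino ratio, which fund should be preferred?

Willow: Sortino ratio = (15.0% − 3.4%) / 14.3% = 0.811
Elmwood: Sortino ratio = (18.1% − 3.4%) / 25.4% = 0.579
Highest: Willow (0.811).

Willow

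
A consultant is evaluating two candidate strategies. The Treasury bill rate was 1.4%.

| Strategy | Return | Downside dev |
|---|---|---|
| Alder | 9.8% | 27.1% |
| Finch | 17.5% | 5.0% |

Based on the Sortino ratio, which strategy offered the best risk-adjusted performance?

Finch

Alder: Sortino ratio = (9.8% − 1.4%) / 27.1% = 0.310
Finch: Sortino ratio = (17.5% − 1.4%) / 5.0% = 3.220
Highest: Finch (3.220).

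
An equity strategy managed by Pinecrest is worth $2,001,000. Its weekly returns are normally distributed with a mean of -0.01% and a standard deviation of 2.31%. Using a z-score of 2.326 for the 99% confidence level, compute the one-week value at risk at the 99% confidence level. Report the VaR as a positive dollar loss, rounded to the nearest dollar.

$107,715

Return at the 99% tail: μ − z·σ = -0.01% − 2.326 × 2.31% = -0.01 − 5.37306 = -5.38306%
VaR = −(-5.38306%) × $2,001,000 = 5.38306% × $2,001,000 = $107,715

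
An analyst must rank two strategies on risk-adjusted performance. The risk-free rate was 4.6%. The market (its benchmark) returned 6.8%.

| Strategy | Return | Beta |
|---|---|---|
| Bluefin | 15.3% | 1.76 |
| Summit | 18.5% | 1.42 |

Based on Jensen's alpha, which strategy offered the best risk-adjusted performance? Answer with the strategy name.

Summit

Bluefin: α = 15.3% − [4.6% + 1.76 × (6.8% − 4.6%)] = 6.828
Summit: α = 18.5% − [4.6% + 1.42 × (6.8% − 4.6%)] = 10.776
Highest: Summit (10.776).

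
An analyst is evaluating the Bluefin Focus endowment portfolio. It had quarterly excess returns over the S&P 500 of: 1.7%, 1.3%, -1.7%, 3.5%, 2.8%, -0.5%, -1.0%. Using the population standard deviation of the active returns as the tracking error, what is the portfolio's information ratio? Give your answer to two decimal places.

0.48

r̄ = (1.7 + 1.3 − 1.7 + 3.5 + 2.8 − 0.5 − 1) / 7 = 6.10 / 7 = 0.8714%
Σ(r − r̄)² = (1.7 − 0.8714)² + (1.3 − 0.8714)² + (-1.7 − 0.8714)² + … = 23.4943
σ = √[23.4943 / 7] = 1.8320%
IR = r̄ / tracking error = 0.8714 / 1.8320 = 0.4757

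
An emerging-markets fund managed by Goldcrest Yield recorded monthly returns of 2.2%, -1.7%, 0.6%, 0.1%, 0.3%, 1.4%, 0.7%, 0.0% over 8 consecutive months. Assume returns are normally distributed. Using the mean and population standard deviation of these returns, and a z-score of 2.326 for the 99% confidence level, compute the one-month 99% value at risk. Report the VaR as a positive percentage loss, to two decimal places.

2.02

Mean return μ = 3.60 / 8 = 0.4500%
Σ(r − μ)² = 9.0200; population σ = √(9.0200/8) = 1.0618%
VaR = −(μ − z·σ) = −(0.4500 − 2.326 × 1.0618) = −(-2.0197) = 2.0197%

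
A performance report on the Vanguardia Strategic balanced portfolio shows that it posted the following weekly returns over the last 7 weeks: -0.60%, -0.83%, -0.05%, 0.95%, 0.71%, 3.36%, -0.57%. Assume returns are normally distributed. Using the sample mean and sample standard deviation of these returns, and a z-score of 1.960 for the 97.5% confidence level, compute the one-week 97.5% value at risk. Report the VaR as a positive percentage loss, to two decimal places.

2.44

Mean return μ = 2.970 / 7 = 0.4243%
Σ(r − μ)² = (-0.6 − 0.4243)² + (-0.83 − 0.4243)² + (-0.05 − 0.4243)² + … = 12.8124
σ = √[12.8124 / 6] = 1.4613%
VaR = −(μ − z·σ) = −(0.4243 − 1.960 × 1.4613) = −(-2.4398) = 2.4398%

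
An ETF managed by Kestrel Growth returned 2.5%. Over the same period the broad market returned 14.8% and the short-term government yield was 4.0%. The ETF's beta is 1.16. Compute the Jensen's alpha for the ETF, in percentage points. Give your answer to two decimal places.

-14.03

CAPM expected return = Rf + β(Rm − Rf) = 4.0% + 1.16 × (14.8% − 4.0%) = 4 + 1.16 × 10.80 = 16.5280%
Jensen's α = Rp − E[R] = 2.5% − 16.5280% = -14.0280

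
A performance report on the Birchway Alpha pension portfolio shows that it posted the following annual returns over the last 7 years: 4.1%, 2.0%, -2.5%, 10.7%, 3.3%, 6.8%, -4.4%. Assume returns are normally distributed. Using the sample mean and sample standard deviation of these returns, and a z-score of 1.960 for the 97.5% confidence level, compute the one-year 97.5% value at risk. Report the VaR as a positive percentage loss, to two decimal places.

7.29

μ = (4.1 + 2 − 2.5 + 10.7 + 3.3 + 6.8 − 4.4) / 7 = 20.00 / 7 = 2.8571%
Σ(r − μ)² = (4.1 − 2.8571)² + (2 − 2.8571)² + (-2.5 − 2.8571)² + … = 160.8971
σ = √[160.8971 / 6] = 5.1784%
VaR = −(μ − z·σ) = −(2.8571 − 1.960 × 5.1784) = −(-7.2926) = 7.2926%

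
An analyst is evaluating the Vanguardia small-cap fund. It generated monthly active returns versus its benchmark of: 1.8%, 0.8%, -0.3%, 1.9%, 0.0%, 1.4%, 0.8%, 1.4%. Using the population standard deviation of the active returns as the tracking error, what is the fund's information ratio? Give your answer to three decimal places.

Mean return μ = 7.80 / 8 = 0.9750%
Σ(r − μ)² = (1.8 − 0.9750)² + (0.8 − 0.9750)² + (-0.3 − 0.9750)² + … = 4.5350
population σ = √(4.5350 / 8) = √0.5669 = 0.7529%
IR = μ / tracking error = 0.9750 / 0.7529 = 1.2950

1.295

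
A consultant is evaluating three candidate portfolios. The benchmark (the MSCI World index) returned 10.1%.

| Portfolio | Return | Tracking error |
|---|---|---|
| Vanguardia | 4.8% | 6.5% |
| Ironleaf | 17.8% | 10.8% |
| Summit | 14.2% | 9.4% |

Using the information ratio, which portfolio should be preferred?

Vanguardia: IR = (4.8% − 10.1%) / 6.5% = -0.815
Ironleaf: IR = (17.8% − 10.1%) / 10.8% = 0.713
Summit: IR = (14.2% − 10.1%) / 9.4% = 0.436
Highest: Ironleaf (0.713).

Ironleaf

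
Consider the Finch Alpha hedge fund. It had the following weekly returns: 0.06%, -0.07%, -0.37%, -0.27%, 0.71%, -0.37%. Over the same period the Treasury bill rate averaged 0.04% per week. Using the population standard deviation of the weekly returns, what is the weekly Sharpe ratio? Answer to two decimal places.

Mean return r̄ = -0.310 / 6 = -0.0517%
Population σ = √[Σ(r − r̄)² / 6] = √[0.8433 / 6] = √0.1406 = 0.3750%
Sharpe = (r̄ − rf) / σ = (-0.0517 − 0.04) / 0.3750 = -0.0917 / 0.3750 = -0.2445

-0.24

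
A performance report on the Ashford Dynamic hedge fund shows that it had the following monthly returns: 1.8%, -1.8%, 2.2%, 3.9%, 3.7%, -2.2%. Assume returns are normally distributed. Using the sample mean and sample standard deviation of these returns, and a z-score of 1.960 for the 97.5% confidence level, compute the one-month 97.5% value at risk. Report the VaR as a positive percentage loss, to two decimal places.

r̄ = (1.8 − 1.8 + 2.2 + 3.9 + 3.7 − 2.2) / 6 = 7.60 / 6 = 1.2667%
Sample σ = √[Σ(r − r̄)² / 5] = √[35.4333 / 5] = √7.0867 = 2.6621%
VaR = −(r̄ − z·σ) = −(1.2667 − 1.960 × 2.6621) = −(-3.9510) = 3.9510%

3.95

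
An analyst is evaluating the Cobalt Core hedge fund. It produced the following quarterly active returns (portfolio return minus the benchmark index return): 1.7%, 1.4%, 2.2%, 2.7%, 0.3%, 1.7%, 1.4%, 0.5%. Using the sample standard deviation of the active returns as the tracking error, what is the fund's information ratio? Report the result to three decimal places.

μ = (1.7 + 1.4 + 2.2 + 2.7 + 0.3 + 1.7 + 1.4 + 0.5) / 8 = 1.4875%
Σ(r − μ)² = (1.7 − 1.4875)² + (1.4 − 1.4875)² + (2.2 − 1.4875)² + … = 4.4688
σ = √[4.4688 / 7] = 0.7990%
IR = μ / tracking error = 1.4875 / 0.7990 = 1.8617

1.862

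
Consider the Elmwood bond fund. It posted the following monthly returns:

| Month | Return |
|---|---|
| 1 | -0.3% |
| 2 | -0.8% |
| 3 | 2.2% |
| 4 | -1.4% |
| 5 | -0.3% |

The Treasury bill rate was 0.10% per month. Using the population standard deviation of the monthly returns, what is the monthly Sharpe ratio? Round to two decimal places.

-0.18

Mean return μ = -0.60 / 5 = -0.1200%
Σ(r − μ)² = (-0.3 − (-0.1200))² + (-0.8 − (-0.1200))² + (2.2 − (-0.1200))² + … = 7.5480
σ = √[7.5480 / 5] = 1.2287%
Sharpe = (μ − rf) / σ = (-0.1200 − 0.1) / 1.2287 = -0.2200 / 1.2287 = -0.1791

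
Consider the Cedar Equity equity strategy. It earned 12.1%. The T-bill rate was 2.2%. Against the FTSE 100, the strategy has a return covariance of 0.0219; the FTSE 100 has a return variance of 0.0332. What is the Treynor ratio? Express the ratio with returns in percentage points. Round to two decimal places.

15.01

β = Cov / Var = 0.0219 / 0.0332 = 0.6596
Treynor = (Rp − Rf) / β = (12.1% − 2.2%) / 0.6596 = 9.90 / 0.6596 = 15.0091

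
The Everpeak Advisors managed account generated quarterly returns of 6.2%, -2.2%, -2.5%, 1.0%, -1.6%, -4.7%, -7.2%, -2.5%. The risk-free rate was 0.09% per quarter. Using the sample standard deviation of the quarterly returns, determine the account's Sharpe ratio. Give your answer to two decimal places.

-0.45

μ = (6.2 − 2.2 − 2.5 + 1 − 1.6 − 4.7 − 7.2 − 2.5) / 8 = -1.6875%
Sample σ = √[Σ(r − μ)² / 7] = √[110.4888 / 7] = √15.7841 = 3.9729%
Sharpe = (μ − rf) / σ = (-1.6875 − 0.09) / 3.9729 = -1.7775 / 3.9729 = -0.4474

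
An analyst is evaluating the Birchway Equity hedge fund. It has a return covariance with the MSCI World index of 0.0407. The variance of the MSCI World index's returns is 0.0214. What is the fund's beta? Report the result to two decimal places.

1.90

β = Cov(Rp, Rm) / Var(Rm) = 0.0407 / 0.0214 = 1.9019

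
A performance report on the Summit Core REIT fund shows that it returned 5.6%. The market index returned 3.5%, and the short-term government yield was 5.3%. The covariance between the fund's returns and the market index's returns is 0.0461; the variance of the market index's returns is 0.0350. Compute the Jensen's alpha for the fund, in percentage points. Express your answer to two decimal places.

β = Cov / Var = 0.0461 / 0.0350 = 1.3171
E[R] = Rf + β(Rm − Rf) = 5.3% + 1.3171 × (3.5% − 5.3%) = 2.9292%
α = Rp − E[R] = 5.6% − 2.9292% = 2.6708

2.67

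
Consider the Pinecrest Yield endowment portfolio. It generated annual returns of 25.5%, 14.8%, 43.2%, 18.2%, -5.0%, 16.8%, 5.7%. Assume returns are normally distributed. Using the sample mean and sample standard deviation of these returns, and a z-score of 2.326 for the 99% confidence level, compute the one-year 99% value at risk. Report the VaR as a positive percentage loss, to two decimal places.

18.20

Mean return r̄ = 119.20 / 7 = 17.0286%
Σ(r − r̄)² = 1376.6943; sample σ = √(1376.6943/6) = 15.1476%
VaR = −(r̄ − z·σ) = −(17.0286 − 2.326 × 15.1476) = −(-18.2047) = 18.2047%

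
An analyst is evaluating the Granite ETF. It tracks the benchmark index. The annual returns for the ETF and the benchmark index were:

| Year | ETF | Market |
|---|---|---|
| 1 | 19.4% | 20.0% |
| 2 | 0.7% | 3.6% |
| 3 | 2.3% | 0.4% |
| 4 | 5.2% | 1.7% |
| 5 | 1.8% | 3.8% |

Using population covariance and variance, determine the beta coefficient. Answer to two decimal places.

r̄p = 5.8800%,  r̄m = 5.9000%
Cov = Σ(rp − r̄p)(rm − r̄m) / 5 = 46.7320
Var(rm) = Σ(rm − r̄m)² / 5 = 51.2800
β = Cov / Var = 46.7320 / 51.2800 = 0.9113

0.91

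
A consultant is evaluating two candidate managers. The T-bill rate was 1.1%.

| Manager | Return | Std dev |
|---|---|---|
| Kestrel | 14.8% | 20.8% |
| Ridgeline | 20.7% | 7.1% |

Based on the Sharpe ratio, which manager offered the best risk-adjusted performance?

Ridgeline

Kestrel: Sharpe ratio = (14.8% − 1.1%) / 20.8% = 0.659
Ridgeline: Sharpe ratio = (20.7% − 1.1%) / 7.1% = 2.761
Highest: Ridgeline (2.761).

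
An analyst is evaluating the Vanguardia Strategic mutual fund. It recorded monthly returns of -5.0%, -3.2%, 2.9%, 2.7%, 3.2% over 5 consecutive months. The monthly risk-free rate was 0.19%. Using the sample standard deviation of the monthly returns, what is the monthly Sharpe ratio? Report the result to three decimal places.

r̄ = (-5 − 3.2 + 2.9 + 2.7 + 3.2) / 5 = 0.1200%
Σ(r − r̄)² = (-5 − 0.1200)² + (-3.2 − 0.1200)² + (2.9 − 0.1200)² + … = 61.1080
sample σ = √(61.1080 / 4) = √15.2770 = 3.9086%
Sharpe = (r̄ − rf) / σ = (0.1200 − 0.19) / 3.9086 = -0.0700 / 3.9086 = -0.0179

-0.018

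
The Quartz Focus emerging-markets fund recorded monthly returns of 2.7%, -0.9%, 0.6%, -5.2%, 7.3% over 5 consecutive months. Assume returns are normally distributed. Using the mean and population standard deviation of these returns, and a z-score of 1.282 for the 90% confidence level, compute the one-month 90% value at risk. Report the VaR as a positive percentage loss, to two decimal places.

4.38

Mean return r̄ = 4.50 / 5 = 0.9000%
Σ(r − r̄)² = (2.7 − 0.9000)² + (-0.9 − 0.9000)² + … = 84.7400
population σ = √(84.7400 / 5) = √16.9480 = 4.1168%
VaR = −(r̄ − z·σ) = −(0.9000 − 1.282 × 4.1168) = −(-4.3777) = 4.3777%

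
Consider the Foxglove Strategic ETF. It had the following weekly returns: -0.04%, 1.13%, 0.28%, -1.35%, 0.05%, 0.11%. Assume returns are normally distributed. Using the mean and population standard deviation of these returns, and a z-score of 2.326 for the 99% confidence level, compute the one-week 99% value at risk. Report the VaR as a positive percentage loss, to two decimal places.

r̄ = (-0.04 + 1.13 + 0.28 − 1.35 + 0.05 + 0.11) / 6 = 0.180 / 6 = 0.0300%
Population σ = √[Σ(r − r̄)² / 6] = √[3.1886 / 6] = √0.5314 = 0.7290%
VaR = −(r̄ − z·σ) = −(0.0300 − 2.326 × 0.7290) = −(-1.6657) = 1.6657%

1.67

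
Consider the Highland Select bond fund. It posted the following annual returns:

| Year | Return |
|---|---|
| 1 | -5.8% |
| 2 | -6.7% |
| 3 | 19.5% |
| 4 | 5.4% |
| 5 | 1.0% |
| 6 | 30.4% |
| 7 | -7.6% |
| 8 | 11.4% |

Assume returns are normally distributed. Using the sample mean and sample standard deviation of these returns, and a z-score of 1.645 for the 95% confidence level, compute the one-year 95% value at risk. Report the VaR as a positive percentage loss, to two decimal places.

r̄ = (-5.8 − 6.7 + 19.5 + 5.4 + 1 + 30.4 − 7.6 + 11.4) / 8 = 5.9500%
Σ(r − r̄)² = (-5.8 − 5.9500)² + (-6.7 − 5.9500)² + (19.5 − 5.9500)² + … = 1317.6000
σ = √[1317.6000 / 7] = 13.7196%
VaR = −(r̄ − z·σ) = −(5.9500 − 1.645 × 13.7196) = −(-16.6187) = 16.6187%

16.62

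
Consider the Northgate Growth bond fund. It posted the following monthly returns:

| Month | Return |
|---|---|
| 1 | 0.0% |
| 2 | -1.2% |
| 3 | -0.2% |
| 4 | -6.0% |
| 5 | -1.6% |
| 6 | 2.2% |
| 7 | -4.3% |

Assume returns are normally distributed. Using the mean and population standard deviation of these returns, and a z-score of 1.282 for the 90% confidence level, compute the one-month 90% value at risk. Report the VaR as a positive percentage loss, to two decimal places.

4.86

r̄ = (0 − 1.2 − 0.2 − 6 − 1.6 + 2.2 − 4.3) / 7 = -1.5857%
Population std dev = √[45.7686 / 7] = 2.5570%
VaR = −(r̄ − z·σ) = −(-1.5857 − 1.282 × 2.5570) = −(-4.8638) = 4.8638%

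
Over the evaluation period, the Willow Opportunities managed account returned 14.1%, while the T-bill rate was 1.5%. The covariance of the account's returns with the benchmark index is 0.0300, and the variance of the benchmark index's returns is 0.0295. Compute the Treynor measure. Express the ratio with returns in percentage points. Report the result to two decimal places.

12.39

β = Cov / Var = 0.0300 / 0.0295 = 1.0169
Treynor = (Rp − Rf) / β = (14.1% − 1.5%) / 1.0169 = 12.60 / 1.0169 = 12.3906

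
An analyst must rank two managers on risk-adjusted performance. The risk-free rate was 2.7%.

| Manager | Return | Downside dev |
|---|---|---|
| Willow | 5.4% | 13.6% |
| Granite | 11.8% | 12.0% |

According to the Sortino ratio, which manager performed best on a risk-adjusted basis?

Willow: Sortino ratio = (5.4% − 2.7%) / 13.6% = 0.199
Granite: Sortino ratio = (11.8% − 2.7%) / 12.0% = 0.758
Highest: Granite (0.758).

Granite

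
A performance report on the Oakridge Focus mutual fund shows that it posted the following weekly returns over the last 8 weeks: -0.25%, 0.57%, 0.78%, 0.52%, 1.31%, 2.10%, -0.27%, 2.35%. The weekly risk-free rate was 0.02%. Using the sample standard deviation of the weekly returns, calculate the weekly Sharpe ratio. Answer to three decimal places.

0.890

r̄ = (-0.25 + 0.57 + 0.78 + 0.52 + 1.31 + 2.1 − 0.27 + 2.35) / 8 = 0.8888%
Σ(r − r̄)² = 6.6687; sample σ = √(6.6687/7) = 0.9760%
Sharpe = (r̄ − rf) / σ = (0.8888 − 0.02) / 0.9760 = 0.8688 / 0.9760 = 0.8902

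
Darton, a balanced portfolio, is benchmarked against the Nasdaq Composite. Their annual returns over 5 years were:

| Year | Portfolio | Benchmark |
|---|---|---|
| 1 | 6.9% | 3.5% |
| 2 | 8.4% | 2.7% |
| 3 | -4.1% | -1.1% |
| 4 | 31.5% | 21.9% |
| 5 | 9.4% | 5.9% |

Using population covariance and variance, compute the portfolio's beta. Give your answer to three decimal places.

1.424

r̄p = 10.4200%,  r̄m = 6.5800%
Cov = Σ(rp − r̄p)(rm − r̄m) / 5 = 90.7664
Var(rm) = Σ(rm − r̄m)² / 5 = 63.7376
β = Cov / Var = 90.7664 / 63.7376 = 1.4241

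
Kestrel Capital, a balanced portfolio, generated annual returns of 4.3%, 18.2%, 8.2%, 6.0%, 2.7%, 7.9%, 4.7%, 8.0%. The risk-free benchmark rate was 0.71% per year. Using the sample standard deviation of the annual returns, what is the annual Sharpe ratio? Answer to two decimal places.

1.43

Mean return r̄ = 60.00 / 8 = 7.5000%
Sample σ = √[Σ(r − r̄)² / 7] = √[158.7600 / 7] = √22.6800 = 4.7624%
Sharpe = (r̄ − rf) / σ = (7.5000 − 0.71) / 4.7624 = 6.7900 / 4.7624 = 1.4258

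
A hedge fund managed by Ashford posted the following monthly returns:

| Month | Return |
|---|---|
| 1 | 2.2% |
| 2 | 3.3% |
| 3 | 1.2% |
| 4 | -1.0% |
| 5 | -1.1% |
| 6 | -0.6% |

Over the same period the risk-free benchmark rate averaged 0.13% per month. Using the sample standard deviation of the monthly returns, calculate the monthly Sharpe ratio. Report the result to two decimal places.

r̄ = (2.2 + 3.3 + 1.2 − 1 − 1.1 − 0.6) / 6 = 4.00 / 6 = 0.6667%
Σ(r − r̄)² = (2.2 − 0.6667)² + (3.3 − 0.6667)² + (1.2 − 0.6667)² + … = 17.0733
sample σ = √(17.0733 / 5) = √3.4147 = 1.8479%
Sharpe = (r̄ − rf) / σ = (0.6667 − 0.13) / 1.8479 = 0.5367 / 1.8479 = 0.2904

0.29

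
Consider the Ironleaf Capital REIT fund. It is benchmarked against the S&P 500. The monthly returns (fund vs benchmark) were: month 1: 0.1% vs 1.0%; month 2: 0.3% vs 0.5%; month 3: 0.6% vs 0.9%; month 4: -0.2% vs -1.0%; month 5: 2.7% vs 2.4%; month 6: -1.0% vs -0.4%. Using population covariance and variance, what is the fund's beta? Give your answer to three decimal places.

r̄p = 0.4167%,  r̄m = 0.5667%
Cov = Σ(rp − r̄p)(rm − r̄m) / 6 = 1.0756
Var(rm) = Σ(rm − r̄m)² / 6 = 1.1756
β = Cov / Var = 1.0756 / 1.1756 = 0.9149

0.915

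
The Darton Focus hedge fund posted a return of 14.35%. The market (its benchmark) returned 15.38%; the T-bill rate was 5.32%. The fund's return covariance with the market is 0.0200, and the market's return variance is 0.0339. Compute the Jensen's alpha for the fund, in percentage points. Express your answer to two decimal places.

β = Cov / Var = 0.0200 / 0.0339 = 0.5900
E[R] = Rf + β(Rm − Rf) = 5.32% + 0.5900 × (15.38% − 5.32%) = 11.2554%
α = Rp − E[R] = 14.35% − 11.2554% = 3.0946

3.09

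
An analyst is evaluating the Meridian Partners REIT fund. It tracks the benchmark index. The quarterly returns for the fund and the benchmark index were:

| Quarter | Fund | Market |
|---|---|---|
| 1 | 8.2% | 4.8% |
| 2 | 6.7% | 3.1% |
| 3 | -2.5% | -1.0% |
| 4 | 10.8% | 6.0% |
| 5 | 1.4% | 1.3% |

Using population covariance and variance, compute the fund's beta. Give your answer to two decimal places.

r̄p = 4.9200%,  r̄m = 2.8400%
Cov = Σ(rp − r̄p)(rm − r̄m) / 5 = 11.8772
Var(rm) = Σ(rm − r̄m)² / 5 = 6.2024
β = Cov / Var = 11.8772 / 6.2024 = 1.9149

1.91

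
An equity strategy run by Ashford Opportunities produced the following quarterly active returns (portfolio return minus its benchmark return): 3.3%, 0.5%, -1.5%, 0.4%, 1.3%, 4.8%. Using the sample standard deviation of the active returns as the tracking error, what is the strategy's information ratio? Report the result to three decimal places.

0.651

μ = (3.3 + 0.5 − 1.5 + 0.4 + 1.3 + 4.8) / 6 = 8.80 / 6 = 1.4667%
Σ(r − μ)² = 25.3733; sample σ = √(25.3733/5) = 2.2527%
IR = μ / tracking error = 1.4667 / 2.2527 = 0.6511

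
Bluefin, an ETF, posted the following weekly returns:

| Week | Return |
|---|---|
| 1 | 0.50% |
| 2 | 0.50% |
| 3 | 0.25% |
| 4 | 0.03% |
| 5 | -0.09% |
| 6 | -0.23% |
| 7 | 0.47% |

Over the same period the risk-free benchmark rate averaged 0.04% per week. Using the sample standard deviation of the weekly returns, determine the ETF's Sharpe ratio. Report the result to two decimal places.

Mean return r̄ = 1.430 / 7 = 0.2043%
Sample std dev = √[0.5532 / 6] = 0.3036%
Sharpe = (r̄ − rf) / σ = (0.2043 − 0.04) / 0.3036 = 0.1643 / 0.3036 = 0.5412

0.54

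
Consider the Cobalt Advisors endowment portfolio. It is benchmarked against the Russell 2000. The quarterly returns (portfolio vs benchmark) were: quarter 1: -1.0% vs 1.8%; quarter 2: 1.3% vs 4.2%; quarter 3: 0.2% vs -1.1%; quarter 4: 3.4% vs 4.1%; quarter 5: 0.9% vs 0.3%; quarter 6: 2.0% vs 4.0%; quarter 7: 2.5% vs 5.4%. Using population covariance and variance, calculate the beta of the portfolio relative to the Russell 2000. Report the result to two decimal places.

0.42

r̄p = 1.3286%,  r̄m = 2.6714%
Cov = Σ(rp − r̄p)(rm − r̄m) / 7 = 2.0437
Var(rm) = Σ(rm − r̄m)² / 7 = 4.8849
β = Cov / Var = 2.0437 / 4.8849 = 0.4184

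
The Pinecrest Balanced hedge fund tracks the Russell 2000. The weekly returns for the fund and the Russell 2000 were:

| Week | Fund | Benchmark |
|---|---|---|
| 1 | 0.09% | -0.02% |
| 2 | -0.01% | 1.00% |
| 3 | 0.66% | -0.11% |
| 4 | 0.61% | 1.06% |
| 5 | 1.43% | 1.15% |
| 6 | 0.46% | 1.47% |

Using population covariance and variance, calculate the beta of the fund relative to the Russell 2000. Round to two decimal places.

0.20

r̄p = 0.5400%,  r̄m = 0.7583%
Cov = Σ(rp − r̄p)(rm − r̄m) / 6 = 0.0710
Var(rm) = Σ(rm − r̄m)² / 6 = 0.3615
β = Cov / Var = 0.0710 / 0.3615 = 0.1964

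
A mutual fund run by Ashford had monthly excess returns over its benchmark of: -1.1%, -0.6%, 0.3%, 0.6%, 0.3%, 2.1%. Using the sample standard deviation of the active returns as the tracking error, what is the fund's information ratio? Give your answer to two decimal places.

0.24

r̄ = (-1.1 − 0.6 + 0.3 + 0.6 + 0.3 + 2.1) / 6 = 1.60 / 6 = 0.2667%
Sample σ = √[Σ(r − r̄)² / 5] = √[6.0933 / 5] = √1.2187 = 1.1039%
IR = r̄ / tracking error = 0.2667 / 1.1039 = 0.2416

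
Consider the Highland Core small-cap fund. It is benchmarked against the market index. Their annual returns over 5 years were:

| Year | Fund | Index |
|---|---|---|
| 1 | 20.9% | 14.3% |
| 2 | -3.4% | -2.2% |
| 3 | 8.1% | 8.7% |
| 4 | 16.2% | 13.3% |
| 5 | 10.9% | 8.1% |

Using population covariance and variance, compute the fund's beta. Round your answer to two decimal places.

1.38

r̄p = 10.5400%,  r̄m = 8.4400%
Cov = Σ(rp − r̄p)(rm − r̄m) / 5 = 47.1564
Var(rm) = Σ(rm − r̄m)² / 5 = 34.2704
β = Cov / Var = 47.1564 / 34.2704 = 1.3760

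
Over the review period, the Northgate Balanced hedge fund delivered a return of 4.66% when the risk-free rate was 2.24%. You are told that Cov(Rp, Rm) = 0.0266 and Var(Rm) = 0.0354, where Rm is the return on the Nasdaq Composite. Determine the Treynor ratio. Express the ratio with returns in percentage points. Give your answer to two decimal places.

β = Cov / Var = 0.0266 / 0.0354 = 0.7514
Treynor = (Rp − Rf) / β = (4.66% − 2.24%) / 0.7514 = 2.42 / 0.7514 = 3.2207

3.22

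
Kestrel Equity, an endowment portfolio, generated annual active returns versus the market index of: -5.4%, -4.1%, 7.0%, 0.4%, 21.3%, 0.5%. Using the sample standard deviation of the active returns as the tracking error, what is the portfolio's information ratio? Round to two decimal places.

0.33

μ = (-5.4 − 4.1 + 7 + 0.4 + 21.3 + 0.5) / 6 = 3.2833%
Σ(r − μ)² = (-5.4 − 3.2833)² + (-4.1 − 3.2833)² + … = 484.3883
σ = √[484.3883 / 5] = 9.8426%
IR = μ / tracking error = 3.2833 / 9.8426 = 0.3336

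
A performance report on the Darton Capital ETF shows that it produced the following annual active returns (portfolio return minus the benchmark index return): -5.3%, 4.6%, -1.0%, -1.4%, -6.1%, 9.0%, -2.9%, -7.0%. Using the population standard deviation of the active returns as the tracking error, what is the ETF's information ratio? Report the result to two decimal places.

-0.24

μ = (-5.3 + 4.6 − 1 − 1.4 − 6.1 + 9 − 2.9 − 7) / 8 = -1.2625%
Population σ = √[Σ(r − μ)² / 8] = √[215.0788 / 8] = √26.8849 = 5.1851%
IR = μ / tracking error = -1.2625 / 5.1851 = -0.2435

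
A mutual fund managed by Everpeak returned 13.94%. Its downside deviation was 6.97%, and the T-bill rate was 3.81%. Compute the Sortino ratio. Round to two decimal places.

1.45

Sortino = (Rp − Rf) / σd = (13.94% − 3.81%) / 6.97% = 10.13% / 6.97% = 1.4534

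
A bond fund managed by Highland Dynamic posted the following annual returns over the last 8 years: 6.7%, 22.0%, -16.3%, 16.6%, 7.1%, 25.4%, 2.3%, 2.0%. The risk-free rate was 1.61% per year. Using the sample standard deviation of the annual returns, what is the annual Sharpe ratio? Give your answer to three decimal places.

Mean return r̄ = 65.80 / 8 = 8.2250%
Σ(r − r̄)² = (6.7 − 8.2250)² + (22 − 8.2250)² + … = 1233.7950
sample σ = √(1233.7950 / 7) = √176.2564 = 13.2762%
Sharpe = (r̄ − rf) / σ = (8.2250 − 1.61) / 13.2762 = 6.6150 / 13.2762 = 0.4983

0.498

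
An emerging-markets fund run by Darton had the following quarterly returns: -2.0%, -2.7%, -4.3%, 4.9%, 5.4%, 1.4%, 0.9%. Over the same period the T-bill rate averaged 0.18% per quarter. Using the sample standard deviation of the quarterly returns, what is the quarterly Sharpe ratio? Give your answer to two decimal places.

μ = (-2 − 2.7 − 4.3 + 4.9 + 5.4 + 1.4 + 0.9) / 7 = 0.5143%
Σ(r − μ)² = (-2 − 0.5143)² + (-2.7 − 0.5143)² + … = 83.8686
σ = √[83.8686 / 6] = 3.7387%
Sharpe = (μ − rf) / σ = (0.5143 − 0.18) / 3.7387 = 0.3343 / 3.7387 = 0.0894

0.09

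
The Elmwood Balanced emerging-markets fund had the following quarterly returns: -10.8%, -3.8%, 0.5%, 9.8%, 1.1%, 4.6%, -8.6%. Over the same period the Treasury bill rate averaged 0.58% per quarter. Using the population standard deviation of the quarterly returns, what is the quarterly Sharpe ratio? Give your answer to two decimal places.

-0.24

μ = (-10.8 − 3.8 + 0.5 + 9.8 + 1.1 + 4.6 − 8.6) / 7 = -7.20 / 7 = -1.0286%
Population σ = √[Σ(r − μ)² / 7] = √[316.2943 / 7] = √45.1849 = 6.7220%
Sharpe = (μ − rf) / σ = (-1.0286 − 0.58) / 6.7220 = -1.6086 / 6.7220 = -0.2393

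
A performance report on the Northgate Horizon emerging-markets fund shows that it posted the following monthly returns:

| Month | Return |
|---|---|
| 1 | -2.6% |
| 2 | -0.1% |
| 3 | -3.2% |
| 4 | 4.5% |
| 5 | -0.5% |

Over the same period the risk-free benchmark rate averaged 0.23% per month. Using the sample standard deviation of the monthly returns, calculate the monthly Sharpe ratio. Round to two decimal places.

r̄ = (-2.6 − 0.1 − 3.2 + 4.5 − 0.5) / 5 = -1.90 / 5 = -0.3800%
Σ(r − r̄)² = (-2.6 − (-0.3800))² + (-0.1 − (-0.3800))² + … = 36.7880
sample σ = √(36.7880 / 4) = √9.1970 = 3.0327%
Sharpe = (r̄ − rf) / σ = (-0.3800 − 0.23) / 3.0327 = -0.6100 / 3.0327 = -0.2011

-0.20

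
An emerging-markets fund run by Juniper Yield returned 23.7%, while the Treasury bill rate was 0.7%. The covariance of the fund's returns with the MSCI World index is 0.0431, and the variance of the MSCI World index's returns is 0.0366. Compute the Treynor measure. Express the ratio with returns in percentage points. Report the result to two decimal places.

β = Cov / Var = 0.0431 / 0.0366 = 1.1776
Treynor = (Rp − Rf) / β = (23.7% − 0.7%) / 1.1776 = 23.00 / 1.1776 = 19.5313

19.53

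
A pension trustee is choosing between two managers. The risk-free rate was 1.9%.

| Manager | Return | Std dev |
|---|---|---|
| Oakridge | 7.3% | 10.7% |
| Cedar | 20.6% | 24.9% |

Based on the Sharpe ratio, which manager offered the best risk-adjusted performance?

Cedar

Oakridge: Sharpe ratio = (7.3% − 1.9%) / 10.7% = 0.505
Cedar: Sharpe ratio = (20.6% − 1.9%) / 24.9% = 0.751
Highest: Cedar (0.751).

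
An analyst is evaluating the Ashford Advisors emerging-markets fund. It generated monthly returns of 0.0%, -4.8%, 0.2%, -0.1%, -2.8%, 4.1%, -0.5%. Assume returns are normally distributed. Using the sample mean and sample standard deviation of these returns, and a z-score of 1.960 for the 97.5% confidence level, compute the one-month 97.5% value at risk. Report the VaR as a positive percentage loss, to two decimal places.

Mean return r̄ = -3.90 / 7 = -0.5571%
Sample std dev = √[45.8171 / 6] = 2.7634%
VaR = −(r̄ − z·σ) = −(-0.5571 − 1.960 × 2.7634) = −(-5.9734) = 5.9734%

5.97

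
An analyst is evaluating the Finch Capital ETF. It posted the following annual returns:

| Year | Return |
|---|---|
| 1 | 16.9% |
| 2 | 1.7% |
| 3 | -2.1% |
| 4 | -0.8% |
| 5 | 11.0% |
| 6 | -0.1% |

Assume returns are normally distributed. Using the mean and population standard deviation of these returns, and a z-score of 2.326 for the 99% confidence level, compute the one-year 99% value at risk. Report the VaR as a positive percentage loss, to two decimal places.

μ = (16.9 + 1.7 − 2.1 − 0.8 + 11 − 0.1) / 6 = 4.4333%
Σ(r − μ)² = 296.6333; population σ = √(296.6333/6) = 7.0313%
VaR = −(μ − z·σ) = −(4.4333 − 2.326 × 7.0313) = −(-11.9215) = 11.9215%

11.92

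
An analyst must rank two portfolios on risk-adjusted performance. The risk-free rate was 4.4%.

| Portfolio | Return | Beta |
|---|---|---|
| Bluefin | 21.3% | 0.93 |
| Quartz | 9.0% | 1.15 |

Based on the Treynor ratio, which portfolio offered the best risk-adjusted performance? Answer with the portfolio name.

Bluefin

Bluefin: Treynor = (21.3% − 4.4%) / 0.93 = 18.172
Quartz: Treynor = (9.0% − 4.4%) / 1.15 = 4.000
Highest: Bluefin (18.172).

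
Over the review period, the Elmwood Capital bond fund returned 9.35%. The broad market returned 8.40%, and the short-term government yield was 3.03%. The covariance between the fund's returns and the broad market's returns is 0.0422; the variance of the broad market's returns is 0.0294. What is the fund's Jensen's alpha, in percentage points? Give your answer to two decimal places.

-1.39

β = Cov / Var = 0.0422 / 0.0294 = 1.4354
E[R] = Rf + β(Rm − Rf) = 3.03% + 1.4354 × (8.40% − 3.03%) = 10.7381%
α = Rp − E[R] = 9.35% − 10.7381% = -1.3881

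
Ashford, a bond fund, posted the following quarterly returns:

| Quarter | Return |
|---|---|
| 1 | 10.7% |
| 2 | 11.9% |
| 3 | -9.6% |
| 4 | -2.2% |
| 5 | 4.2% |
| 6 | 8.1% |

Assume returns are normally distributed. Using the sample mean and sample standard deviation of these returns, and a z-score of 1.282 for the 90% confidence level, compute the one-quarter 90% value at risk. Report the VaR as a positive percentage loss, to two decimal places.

6.84

μ = (10.7 + 11.9 − 9.6 − 2.2 + 4.2 + 8.1) / 6 = 23.10 / 6 = 3.8500%
Sample σ = √[Σ(r − μ)² / 5] = √[347.4150 / 5] = √69.4830 = 8.3356%
VaR = −(μ − z·σ) = −(3.8500 − 1.282 × 8.3356) = −(-6.8362) = 6.8362%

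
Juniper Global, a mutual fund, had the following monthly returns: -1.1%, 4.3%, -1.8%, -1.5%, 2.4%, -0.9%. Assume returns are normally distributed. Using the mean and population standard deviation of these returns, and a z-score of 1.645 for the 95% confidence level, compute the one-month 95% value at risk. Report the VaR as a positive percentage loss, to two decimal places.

3.53

r̄ = (-1.1 + 4.3 − 1.8 − 1.5 + 2.4 − 0.9) / 6 = 0.2333%
Population std dev = √[31.4333 / 6] = 2.2889%
VaR = −(r̄ − z·σ) = −(0.2333 − 1.645 × 2.2889) = −(-3.5319) = 3.5319%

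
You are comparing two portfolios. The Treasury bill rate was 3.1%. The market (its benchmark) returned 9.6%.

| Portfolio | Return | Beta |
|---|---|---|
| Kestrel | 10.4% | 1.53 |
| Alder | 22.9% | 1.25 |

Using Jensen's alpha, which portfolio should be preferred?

Kestrel: α = 10.4% − [3.1% + 1.53 × (9.6% − 3.1%)] = -2.645
Alder: α = 22.9% − [3.1% + 1.25 × (9.6% − 3.1%)] = 11.675
Highest: Alder (11.675).

Alder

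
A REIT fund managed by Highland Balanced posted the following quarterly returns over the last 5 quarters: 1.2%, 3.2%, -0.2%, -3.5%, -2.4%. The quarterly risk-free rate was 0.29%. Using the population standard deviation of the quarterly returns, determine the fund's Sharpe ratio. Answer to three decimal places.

r̄ = (1.2 + 3.2 − 0.2 − 3.5 − 2.4) / 5 = -1.70 / 5 = -0.3400%
Population σ = √[Σ(r − r̄)² / 5] = √[29.1520 / 5] = √5.8304 = 2.4146%
Sharpe = (r̄ − rf) / σ = (-0.3400 − 0.29) / 2.4146 = -0.6300 / 2.4146 = -0.2609

-0.261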